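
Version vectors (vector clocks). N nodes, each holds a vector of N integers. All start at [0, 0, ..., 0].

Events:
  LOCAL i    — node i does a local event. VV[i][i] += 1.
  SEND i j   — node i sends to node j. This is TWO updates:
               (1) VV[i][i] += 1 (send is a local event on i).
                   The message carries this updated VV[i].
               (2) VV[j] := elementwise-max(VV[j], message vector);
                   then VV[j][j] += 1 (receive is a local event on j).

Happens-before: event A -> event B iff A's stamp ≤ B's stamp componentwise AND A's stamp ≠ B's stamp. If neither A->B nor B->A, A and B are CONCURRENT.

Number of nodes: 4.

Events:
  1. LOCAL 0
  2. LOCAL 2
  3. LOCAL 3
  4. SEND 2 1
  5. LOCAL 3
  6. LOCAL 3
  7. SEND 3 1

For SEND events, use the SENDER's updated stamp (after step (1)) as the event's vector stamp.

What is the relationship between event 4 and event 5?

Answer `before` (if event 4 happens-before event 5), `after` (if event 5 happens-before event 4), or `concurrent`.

Initial: VV[0]=[0, 0, 0, 0]
Initial: VV[1]=[0, 0, 0, 0]
Initial: VV[2]=[0, 0, 0, 0]
Initial: VV[3]=[0, 0, 0, 0]
Event 1: LOCAL 0: VV[0][0]++ -> VV[0]=[1, 0, 0, 0]
Event 2: LOCAL 2: VV[2][2]++ -> VV[2]=[0, 0, 1, 0]
Event 3: LOCAL 3: VV[3][3]++ -> VV[3]=[0, 0, 0, 1]
Event 4: SEND 2->1: VV[2][2]++ -> VV[2]=[0, 0, 2, 0], msg_vec=[0, 0, 2, 0]; VV[1]=max(VV[1],msg_vec) then VV[1][1]++ -> VV[1]=[0, 1, 2, 0]
Event 5: LOCAL 3: VV[3][3]++ -> VV[3]=[0, 0, 0, 2]
Event 6: LOCAL 3: VV[3][3]++ -> VV[3]=[0, 0, 0, 3]
Event 7: SEND 3->1: VV[3][3]++ -> VV[3]=[0, 0, 0, 4], msg_vec=[0, 0, 0, 4]; VV[1]=max(VV[1],msg_vec) then VV[1][1]++ -> VV[1]=[0, 2, 2, 4]
Event 4 stamp: [0, 0, 2, 0]
Event 5 stamp: [0, 0, 0, 2]
[0, 0, 2, 0] <= [0, 0, 0, 2]? False
[0, 0, 0, 2] <= [0, 0, 2, 0]? False
Relation: concurrent

Answer: concurrent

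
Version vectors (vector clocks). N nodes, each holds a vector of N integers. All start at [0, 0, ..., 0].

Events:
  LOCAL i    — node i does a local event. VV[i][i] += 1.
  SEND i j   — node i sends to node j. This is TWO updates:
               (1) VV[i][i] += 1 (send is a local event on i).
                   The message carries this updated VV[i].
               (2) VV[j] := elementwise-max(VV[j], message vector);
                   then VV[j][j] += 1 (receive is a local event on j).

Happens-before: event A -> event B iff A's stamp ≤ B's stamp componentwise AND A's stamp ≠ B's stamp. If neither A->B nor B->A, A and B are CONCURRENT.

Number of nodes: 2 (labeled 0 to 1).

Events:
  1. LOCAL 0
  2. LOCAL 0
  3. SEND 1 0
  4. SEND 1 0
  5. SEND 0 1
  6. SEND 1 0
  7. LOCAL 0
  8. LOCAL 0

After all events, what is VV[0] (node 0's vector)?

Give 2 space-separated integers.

Answer: 8 4

Derivation:
Initial: VV[0]=[0, 0]
Initial: VV[1]=[0, 0]
Event 1: LOCAL 0: VV[0][0]++ -> VV[0]=[1, 0]
Event 2: LOCAL 0: VV[0][0]++ -> VV[0]=[2, 0]
Event 3: SEND 1->0: VV[1][1]++ -> VV[1]=[0, 1], msg_vec=[0, 1]; VV[0]=max(VV[0],msg_vec) then VV[0][0]++ -> VV[0]=[3, 1]
Event 4: SEND 1->0: VV[1][1]++ -> VV[1]=[0, 2], msg_vec=[0, 2]; VV[0]=max(VV[0],msg_vec) then VV[0][0]++ -> VV[0]=[4, 2]
Event 5: SEND 0->1: VV[0][0]++ -> VV[0]=[5, 2], msg_vec=[5, 2]; VV[1]=max(VV[1],msg_vec) then VV[1][1]++ -> VV[1]=[5, 3]
Event 6: SEND 1->0: VV[1][1]++ -> VV[1]=[5, 4], msg_vec=[5, 4]; VV[0]=max(VV[0],msg_vec) then VV[0][0]++ -> VV[0]=[6, 4]
Event 7: LOCAL 0: VV[0][0]++ -> VV[0]=[7, 4]
Event 8: LOCAL 0: VV[0][0]++ -> VV[0]=[8, 4]
Final vectors: VV[0]=[8, 4]; VV[1]=[5, 4]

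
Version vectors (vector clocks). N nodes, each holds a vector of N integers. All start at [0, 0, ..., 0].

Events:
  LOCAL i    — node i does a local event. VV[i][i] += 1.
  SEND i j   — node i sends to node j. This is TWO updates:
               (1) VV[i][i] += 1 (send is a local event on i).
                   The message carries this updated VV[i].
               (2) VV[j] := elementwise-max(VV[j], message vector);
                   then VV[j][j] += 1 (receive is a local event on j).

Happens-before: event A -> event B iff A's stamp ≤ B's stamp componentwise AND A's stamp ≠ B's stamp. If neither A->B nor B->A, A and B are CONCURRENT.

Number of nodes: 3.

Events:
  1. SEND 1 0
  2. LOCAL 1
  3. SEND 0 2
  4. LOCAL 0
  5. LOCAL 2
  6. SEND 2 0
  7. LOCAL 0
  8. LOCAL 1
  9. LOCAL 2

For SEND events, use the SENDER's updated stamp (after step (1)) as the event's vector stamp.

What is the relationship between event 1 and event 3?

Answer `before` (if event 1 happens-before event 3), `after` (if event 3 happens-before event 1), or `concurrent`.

Initial: VV[0]=[0, 0, 0]
Initial: VV[1]=[0, 0, 0]
Initial: VV[2]=[0, 0, 0]
Event 1: SEND 1->0: VV[1][1]++ -> VV[1]=[0, 1, 0], msg_vec=[0, 1, 0]; VV[0]=max(VV[0],msg_vec) then VV[0][0]++ -> VV[0]=[1, 1, 0]
Event 2: LOCAL 1: VV[1][1]++ -> VV[1]=[0, 2, 0]
Event 3: SEND 0->2: VV[0][0]++ -> VV[0]=[2, 1, 0], msg_vec=[2, 1, 0]; VV[2]=max(VV[2],msg_vec) then VV[2][2]++ -> VV[2]=[2, 1, 1]
Event 4: LOCAL 0: VV[0][0]++ -> VV[0]=[3, 1, 0]
Event 5: LOCAL 2: VV[2][2]++ -> VV[2]=[2, 1, 2]
Event 6: SEND 2->0: VV[2][2]++ -> VV[2]=[2, 1, 3], msg_vec=[2, 1, 3]; VV[0]=max(VV[0],msg_vec) then VV[0][0]++ -> VV[0]=[4, 1, 3]
Event 7: LOCAL 0: VV[0][0]++ -> VV[0]=[5, 1, 3]
Event 8: LOCAL 1: VV[1][1]++ -> VV[1]=[0, 3, 0]
Event 9: LOCAL 2: VV[2][2]++ -> VV[2]=[2, 1, 4]
Event 1 stamp: [0, 1, 0]
Event 3 stamp: [2, 1, 0]
[0, 1, 0] <= [2, 1, 0]? True
[2, 1, 0] <= [0, 1, 0]? False
Relation: before

Answer: before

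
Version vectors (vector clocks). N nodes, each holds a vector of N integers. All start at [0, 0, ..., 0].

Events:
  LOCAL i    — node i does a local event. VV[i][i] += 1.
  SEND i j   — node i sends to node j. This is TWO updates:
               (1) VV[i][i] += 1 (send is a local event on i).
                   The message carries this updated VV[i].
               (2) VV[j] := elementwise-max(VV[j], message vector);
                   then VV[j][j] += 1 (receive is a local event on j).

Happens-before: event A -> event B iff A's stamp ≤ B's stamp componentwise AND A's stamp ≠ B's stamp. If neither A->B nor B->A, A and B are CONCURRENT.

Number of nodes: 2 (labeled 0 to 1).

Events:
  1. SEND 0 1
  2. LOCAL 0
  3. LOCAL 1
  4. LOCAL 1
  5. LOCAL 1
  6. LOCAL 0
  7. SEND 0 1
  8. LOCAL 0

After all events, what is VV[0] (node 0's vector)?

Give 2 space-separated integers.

Initial: VV[0]=[0, 0]
Initial: VV[1]=[0, 0]
Event 1: SEND 0->1: VV[0][0]++ -> VV[0]=[1, 0], msg_vec=[1, 0]; VV[1]=max(VV[1],msg_vec) then VV[1][1]++ -> VV[1]=[1, 1]
Event 2: LOCAL 0: VV[0][0]++ -> VV[0]=[2, 0]
Event 3: LOCAL 1: VV[1][1]++ -> VV[1]=[1, 2]
Event 4: LOCAL 1: VV[1][1]++ -> VV[1]=[1, 3]
Event 5: LOCAL 1: VV[1][1]++ -> VV[1]=[1, 4]
Event 6: LOCAL 0: VV[0][0]++ -> VV[0]=[3, 0]
Event 7: SEND 0->1: VV[0][0]++ -> VV[0]=[4, 0], msg_vec=[4, 0]; VV[1]=max(VV[1],msg_vec) then VV[1][1]++ -> VV[1]=[4, 5]
Event 8: LOCAL 0: VV[0][0]++ -> VV[0]=[5, 0]
Final vectors: VV[0]=[5, 0]; VV[1]=[4, 5]

Answer: 5 0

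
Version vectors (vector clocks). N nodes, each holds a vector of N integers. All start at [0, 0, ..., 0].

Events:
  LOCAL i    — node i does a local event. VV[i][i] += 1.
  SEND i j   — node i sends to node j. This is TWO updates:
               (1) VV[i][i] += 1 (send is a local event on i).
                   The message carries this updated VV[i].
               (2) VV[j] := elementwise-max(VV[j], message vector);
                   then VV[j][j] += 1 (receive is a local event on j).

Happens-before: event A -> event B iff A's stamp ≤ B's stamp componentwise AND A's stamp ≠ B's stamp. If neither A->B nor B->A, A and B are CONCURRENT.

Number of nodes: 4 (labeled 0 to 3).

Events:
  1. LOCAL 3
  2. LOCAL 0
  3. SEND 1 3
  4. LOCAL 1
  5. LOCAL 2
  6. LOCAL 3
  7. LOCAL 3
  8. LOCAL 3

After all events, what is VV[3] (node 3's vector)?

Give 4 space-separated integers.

Answer: 0 1 0 5

Derivation:
Initial: VV[0]=[0, 0, 0, 0]
Initial: VV[1]=[0, 0, 0, 0]
Initial: VV[2]=[0, 0, 0, 0]
Initial: VV[3]=[0, 0, 0, 0]
Event 1: LOCAL 3: VV[3][3]++ -> VV[3]=[0, 0, 0, 1]
Event 2: LOCAL 0: VV[0][0]++ -> VV[0]=[1, 0, 0, 0]
Event 3: SEND 1->3: VV[1][1]++ -> VV[1]=[0, 1, 0, 0], msg_vec=[0, 1, 0, 0]; VV[3]=max(VV[3],msg_vec) then VV[3][3]++ -> VV[3]=[0, 1, 0, 2]
Event 4: LOCAL 1: VV[1][1]++ -> VV[1]=[0, 2, 0, 0]
Event 5: LOCAL 2: VV[2][2]++ -> VV[2]=[0, 0, 1, 0]
Event 6: LOCAL 3: VV[3][3]++ -> VV[3]=[0, 1, 0, 3]
Event 7: LOCAL 3: VV[3][3]++ -> VV[3]=[0, 1, 0, 4]
Event 8: LOCAL 3: VV[3][3]++ -> VV[3]=[0, 1, 0, 5]
Final vectors: VV[0]=[1, 0, 0, 0]; VV[1]=[0, 2, 0, 0]; VV[2]=[0, 0, 1, 0]; VV[3]=[0, 1, 0, 5]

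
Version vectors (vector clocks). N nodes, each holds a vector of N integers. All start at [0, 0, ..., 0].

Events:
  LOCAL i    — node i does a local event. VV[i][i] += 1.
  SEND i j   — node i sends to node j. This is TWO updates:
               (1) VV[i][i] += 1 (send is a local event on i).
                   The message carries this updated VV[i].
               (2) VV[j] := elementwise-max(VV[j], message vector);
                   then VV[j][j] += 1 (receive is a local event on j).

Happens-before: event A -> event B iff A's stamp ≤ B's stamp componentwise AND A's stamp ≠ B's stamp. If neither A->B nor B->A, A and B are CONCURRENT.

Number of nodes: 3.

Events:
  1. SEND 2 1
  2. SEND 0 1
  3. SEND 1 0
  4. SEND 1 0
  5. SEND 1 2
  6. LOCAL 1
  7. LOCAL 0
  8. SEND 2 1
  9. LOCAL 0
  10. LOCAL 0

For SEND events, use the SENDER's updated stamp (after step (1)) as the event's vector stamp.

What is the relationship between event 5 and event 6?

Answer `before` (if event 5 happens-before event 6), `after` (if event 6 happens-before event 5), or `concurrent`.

Initial: VV[0]=[0, 0, 0]
Initial: VV[1]=[0, 0, 0]
Initial: VV[2]=[0, 0, 0]
Event 1: SEND 2->1: VV[2][2]++ -> VV[2]=[0, 0, 1], msg_vec=[0, 0, 1]; VV[1]=max(VV[1],msg_vec) then VV[1][1]++ -> VV[1]=[0, 1, 1]
Event 2: SEND 0->1: VV[0][0]++ -> VV[0]=[1, 0, 0], msg_vec=[1, 0, 0]; VV[1]=max(VV[1],msg_vec) then VV[1][1]++ -> VV[1]=[1, 2, 1]
Event 3: SEND 1->0: VV[1][1]++ -> VV[1]=[1, 3, 1], msg_vec=[1, 3, 1]; VV[0]=max(VV[0],msg_vec) then VV[0][0]++ -> VV[0]=[2, 3, 1]
Event 4: SEND 1->0: VV[1][1]++ -> VV[1]=[1, 4, 1], msg_vec=[1, 4, 1]; VV[0]=max(VV[0],msg_vec) then VV[0][0]++ -> VV[0]=[3, 4, 1]
Event 5: SEND 1->2: VV[1][1]++ -> VV[1]=[1, 5, 1], msg_vec=[1, 5, 1]; VV[2]=max(VV[2],msg_vec) then VV[2][2]++ -> VV[2]=[1, 5, 2]
Event 6: LOCAL 1: VV[1][1]++ -> VV[1]=[1, 6, 1]
Event 7: LOCAL 0: VV[0][0]++ -> VV[0]=[4, 4, 1]
Event 8: SEND 2->1: VV[2][2]++ -> VV[2]=[1, 5, 3], msg_vec=[1, 5, 3]; VV[1]=max(VV[1],msg_vec) then VV[1][1]++ -> VV[1]=[1, 7, 3]
Event 9: LOCAL 0: VV[0][0]++ -> VV[0]=[5, 4, 1]
Event 10: LOCAL 0: VV[0][0]++ -> VV[0]=[6, 4, 1]
Event 5 stamp: [1, 5, 1]
Event 6 stamp: [1, 6, 1]
[1, 5, 1] <= [1, 6, 1]? True
[1, 6, 1] <= [1, 5, 1]? False
Relation: before

Answer: before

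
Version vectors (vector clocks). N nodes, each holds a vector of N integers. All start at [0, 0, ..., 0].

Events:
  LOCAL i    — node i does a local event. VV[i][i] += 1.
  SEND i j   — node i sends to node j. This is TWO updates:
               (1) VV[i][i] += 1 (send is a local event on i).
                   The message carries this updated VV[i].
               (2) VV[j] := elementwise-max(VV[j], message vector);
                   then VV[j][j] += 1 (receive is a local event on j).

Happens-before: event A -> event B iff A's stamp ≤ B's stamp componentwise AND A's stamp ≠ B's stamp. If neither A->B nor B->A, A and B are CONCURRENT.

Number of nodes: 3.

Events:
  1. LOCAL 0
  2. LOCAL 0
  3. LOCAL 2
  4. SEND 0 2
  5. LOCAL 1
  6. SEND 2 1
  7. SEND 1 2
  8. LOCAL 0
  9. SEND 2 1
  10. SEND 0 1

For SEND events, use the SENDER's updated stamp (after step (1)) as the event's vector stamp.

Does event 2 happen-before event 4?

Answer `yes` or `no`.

Answer: yes

Derivation:
Initial: VV[0]=[0, 0, 0]
Initial: VV[1]=[0, 0, 0]
Initial: VV[2]=[0, 0, 0]
Event 1: LOCAL 0: VV[0][0]++ -> VV[0]=[1, 0, 0]
Event 2: LOCAL 0: VV[0][0]++ -> VV[0]=[2, 0, 0]
Event 3: LOCAL 2: VV[2][2]++ -> VV[2]=[0, 0, 1]
Event 4: SEND 0->2: VV[0][0]++ -> VV[0]=[3, 0, 0], msg_vec=[3, 0, 0]; VV[2]=max(VV[2],msg_vec) then VV[2][2]++ -> VV[2]=[3, 0, 2]
Event 5: LOCAL 1: VV[1][1]++ -> VV[1]=[0, 1, 0]
Event 6: SEND 2->1: VV[2][2]++ -> VV[2]=[3, 0, 3], msg_vec=[3, 0, 3]; VV[1]=max(VV[1],msg_vec) then VV[1][1]++ -> VV[1]=[3, 2, 3]
Event 7: SEND 1->2: VV[1][1]++ -> VV[1]=[3, 3, 3], msg_vec=[3, 3, 3]; VV[2]=max(VV[2],msg_vec) then VV[2][2]++ -> VV[2]=[3, 3, 4]
Event 8: LOCAL 0: VV[0][0]++ -> VV[0]=[4, 0, 0]
Event 9: SEND 2->1: VV[2][2]++ -> VV[2]=[3, 3, 5], msg_vec=[3, 3, 5]; VV[1]=max(VV[1],msg_vec) then VV[1][1]++ -> VV[1]=[3, 4, 5]
Event 10: SEND 0->1: VV[0][0]++ -> VV[0]=[5, 0, 0], msg_vec=[5, 0, 0]; VV[1]=max(VV[1],msg_vec) then VV[1][1]++ -> VV[1]=[5, 5, 5]
Event 2 stamp: [2, 0, 0]
Event 4 stamp: [3, 0, 0]
[2, 0, 0] <= [3, 0, 0]? True. Equal? False. Happens-before: True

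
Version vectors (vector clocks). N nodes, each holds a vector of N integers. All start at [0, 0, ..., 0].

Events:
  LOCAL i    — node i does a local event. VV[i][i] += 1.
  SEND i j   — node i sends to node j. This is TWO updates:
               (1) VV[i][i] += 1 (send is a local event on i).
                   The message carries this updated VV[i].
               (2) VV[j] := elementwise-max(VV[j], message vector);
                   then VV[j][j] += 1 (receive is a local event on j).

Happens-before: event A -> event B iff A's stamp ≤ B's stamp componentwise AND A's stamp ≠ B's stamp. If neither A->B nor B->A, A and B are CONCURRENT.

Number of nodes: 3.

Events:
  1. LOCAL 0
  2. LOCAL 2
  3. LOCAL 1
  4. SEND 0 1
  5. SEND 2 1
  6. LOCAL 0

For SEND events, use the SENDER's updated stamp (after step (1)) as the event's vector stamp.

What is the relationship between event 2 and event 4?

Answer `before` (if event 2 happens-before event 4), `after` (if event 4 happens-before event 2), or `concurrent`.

Initial: VV[0]=[0, 0, 0]
Initial: VV[1]=[0, 0, 0]
Initial: VV[2]=[0, 0, 0]
Event 1: LOCAL 0: VV[0][0]++ -> VV[0]=[1, 0, 0]
Event 2: LOCAL 2: VV[2][2]++ -> VV[2]=[0, 0, 1]
Event 3: LOCAL 1: VV[1][1]++ -> VV[1]=[0, 1, 0]
Event 4: SEND 0->1: VV[0][0]++ -> VV[0]=[2, 0, 0], msg_vec=[2, 0, 0]; VV[1]=max(VV[1],msg_vec) then VV[1][1]++ -> VV[1]=[2, 2, 0]
Event 5: SEND 2->1: VV[2][2]++ -> VV[2]=[0, 0, 2], msg_vec=[0, 0, 2]; VV[1]=max(VV[1],msg_vec) then VV[1][1]++ -> VV[1]=[2, 3, 2]
Event 6: LOCAL 0: VV[0][0]++ -> VV[0]=[3, 0, 0]
Event 2 stamp: [0, 0, 1]
Event 4 stamp: [2, 0, 0]
[0, 0, 1] <= [2, 0, 0]? False
[2, 0, 0] <= [0, 0, 1]? False
Relation: concurrent

Answer: concurrent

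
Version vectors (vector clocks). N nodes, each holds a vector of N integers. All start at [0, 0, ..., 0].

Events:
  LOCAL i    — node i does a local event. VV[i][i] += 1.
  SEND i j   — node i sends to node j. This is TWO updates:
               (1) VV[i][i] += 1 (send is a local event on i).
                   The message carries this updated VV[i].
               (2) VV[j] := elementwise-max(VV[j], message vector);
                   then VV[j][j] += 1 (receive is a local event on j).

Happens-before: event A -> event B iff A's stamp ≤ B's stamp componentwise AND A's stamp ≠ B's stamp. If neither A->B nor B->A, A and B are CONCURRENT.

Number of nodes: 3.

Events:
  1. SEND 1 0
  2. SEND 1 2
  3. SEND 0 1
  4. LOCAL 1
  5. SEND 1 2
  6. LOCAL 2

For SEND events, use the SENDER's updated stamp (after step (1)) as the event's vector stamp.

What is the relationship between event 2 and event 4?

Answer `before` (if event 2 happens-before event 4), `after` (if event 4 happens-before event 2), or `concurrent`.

Answer: before

Derivation:
Initial: VV[0]=[0, 0, 0]
Initial: VV[1]=[0, 0, 0]
Initial: VV[2]=[0, 0, 0]
Event 1: SEND 1->0: VV[1][1]++ -> VV[1]=[0, 1, 0], msg_vec=[0, 1, 0]; VV[0]=max(VV[0],msg_vec) then VV[0][0]++ -> VV[0]=[1, 1, 0]
Event 2: SEND 1->2: VV[1][1]++ -> VV[1]=[0, 2, 0], msg_vec=[0, 2, 0]; VV[2]=max(VV[2],msg_vec) then VV[2][2]++ -> VV[2]=[0, 2, 1]
Event 3: SEND 0->1: VV[0][0]++ -> VV[0]=[2, 1, 0], msg_vec=[2, 1, 0]; VV[1]=max(VV[1],msg_vec) then VV[1][1]++ -> VV[1]=[2, 3, 0]
Event 4: LOCAL 1: VV[1][1]++ -> VV[1]=[2, 4, 0]
Event 5: SEND 1->2: VV[1][1]++ -> VV[1]=[2, 5, 0], msg_vec=[2, 5, 0]; VV[2]=max(VV[2],msg_vec) then VV[2][2]++ -> VV[2]=[2, 5, 2]
Event 6: LOCAL 2: VV[2][2]++ -> VV[2]=[2, 5, 3]
Event 2 stamp: [0, 2, 0]
Event 4 stamp: [2, 4, 0]
[0, 2, 0] <= [2, 4, 0]? True
[2, 4, 0] <= [0, 2, 0]? False
Relation: before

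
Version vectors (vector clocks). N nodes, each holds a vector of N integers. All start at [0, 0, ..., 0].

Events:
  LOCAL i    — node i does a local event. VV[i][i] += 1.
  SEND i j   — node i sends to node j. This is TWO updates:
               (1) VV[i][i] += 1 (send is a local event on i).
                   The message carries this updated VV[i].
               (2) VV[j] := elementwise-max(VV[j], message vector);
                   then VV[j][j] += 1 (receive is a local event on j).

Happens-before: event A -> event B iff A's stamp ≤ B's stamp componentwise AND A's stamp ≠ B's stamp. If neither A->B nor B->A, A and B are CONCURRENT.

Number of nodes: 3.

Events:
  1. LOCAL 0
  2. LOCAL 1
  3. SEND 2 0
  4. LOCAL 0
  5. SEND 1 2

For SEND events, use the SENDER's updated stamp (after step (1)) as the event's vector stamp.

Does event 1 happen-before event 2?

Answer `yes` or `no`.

Answer: no

Derivation:
Initial: VV[0]=[0, 0, 0]
Initial: VV[1]=[0, 0, 0]
Initial: VV[2]=[0, 0, 0]
Event 1: LOCAL 0: VV[0][0]++ -> VV[0]=[1, 0, 0]
Event 2: LOCAL 1: VV[1][1]++ -> VV[1]=[0, 1, 0]
Event 3: SEND 2->0: VV[2][2]++ -> VV[2]=[0, 0, 1], msg_vec=[0, 0, 1]; VV[0]=max(VV[0],msg_vec) then VV[0][0]++ -> VV[0]=[2, 0, 1]
Event 4: LOCAL 0: VV[0][0]++ -> VV[0]=[3, 0, 1]
Event 5: SEND 1->2: VV[1][1]++ -> VV[1]=[0, 2, 0], msg_vec=[0, 2, 0]; VV[2]=max(VV[2],msg_vec) then VV[2][2]++ -> VV[2]=[0, 2, 2]
Event 1 stamp: [1, 0, 0]
Event 2 stamp: [0, 1, 0]
[1, 0, 0] <= [0, 1, 0]? False. Equal? False. Happens-before: False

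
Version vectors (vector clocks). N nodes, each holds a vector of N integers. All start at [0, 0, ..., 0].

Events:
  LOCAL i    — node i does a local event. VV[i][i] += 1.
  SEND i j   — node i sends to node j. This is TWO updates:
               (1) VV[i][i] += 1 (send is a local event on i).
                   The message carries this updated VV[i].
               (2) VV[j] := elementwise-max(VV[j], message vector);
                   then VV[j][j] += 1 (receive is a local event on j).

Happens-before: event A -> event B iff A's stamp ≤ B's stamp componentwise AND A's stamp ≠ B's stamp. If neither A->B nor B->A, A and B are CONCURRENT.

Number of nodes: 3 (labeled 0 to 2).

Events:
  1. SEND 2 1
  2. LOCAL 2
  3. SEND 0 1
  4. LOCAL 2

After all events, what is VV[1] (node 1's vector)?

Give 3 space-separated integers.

Initial: VV[0]=[0, 0, 0]
Initial: VV[1]=[0, 0, 0]
Initial: VV[2]=[0, 0, 0]
Event 1: SEND 2->1: VV[2][2]++ -> VV[2]=[0, 0, 1], msg_vec=[0, 0, 1]; VV[1]=max(VV[1],msg_vec) then VV[1][1]++ -> VV[1]=[0, 1, 1]
Event 2: LOCAL 2: VV[2][2]++ -> VV[2]=[0, 0, 2]
Event 3: SEND 0->1: VV[0][0]++ -> VV[0]=[1, 0, 0], msg_vec=[1, 0, 0]; VV[1]=max(VV[1],msg_vec) then VV[1][1]++ -> VV[1]=[1, 2, 1]
Event 4: LOCAL 2: VV[2][2]++ -> VV[2]=[0, 0, 3]
Final vectors: VV[0]=[1, 0, 0]; VV[1]=[1, 2, 1]; VV[2]=[0, 0, 3]

Answer: 1 2 1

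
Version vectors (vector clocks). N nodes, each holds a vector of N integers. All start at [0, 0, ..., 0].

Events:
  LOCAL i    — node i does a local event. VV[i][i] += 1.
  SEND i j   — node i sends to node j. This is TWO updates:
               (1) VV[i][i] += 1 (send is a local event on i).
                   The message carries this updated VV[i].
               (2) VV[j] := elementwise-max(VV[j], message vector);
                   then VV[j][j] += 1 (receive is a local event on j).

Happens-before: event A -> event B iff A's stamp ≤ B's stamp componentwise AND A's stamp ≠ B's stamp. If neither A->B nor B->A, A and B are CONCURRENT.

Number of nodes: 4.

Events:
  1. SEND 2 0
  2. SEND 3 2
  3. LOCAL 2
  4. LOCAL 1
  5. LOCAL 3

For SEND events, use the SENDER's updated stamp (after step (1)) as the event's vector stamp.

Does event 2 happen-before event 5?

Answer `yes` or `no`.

Initial: VV[0]=[0, 0, 0, 0]
Initial: VV[1]=[0, 0, 0, 0]
Initial: VV[2]=[0, 0, 0, 0]
Initial: VV[3]=[0, 0, 0, 0]
Event 1: SEND 2->0: VV[2][2]++ -> VV[2]=[0, 0, 1, 0], msg_vec=[0, 0, 1, 0]; VV[0]=max(VV[0],msg_vec) then VV[0][0]++ -> VV[0]=[1, 0, 1, 0]
Event 2: SEND 3->2: VV[3][3]++ -> VV[3]=[0, 0, 0, 1], msg_vec=[0, 0, 0, 1]; VV[2]=max(VV[2],msg_vec) then VV[2][2]++ -> VV[2]=[0, 0, 2, 1]
Event 3: LOCAL 2: VV[2][2]++ -> VV[2]=[0, 0, 3, 1]
Event 4: LOCAL 1: VV[1][1]++ -> VV[1]=[0, 1, 0, 0]
Event 5: LOCAL 3: VV[3][3]++ -> VV[3]=[0, 0, 0, 2]
Event 2 stamp: [0, 0, 0, 1]
Event 5 stamp: [0, 0, 0, 2]
[0, 0, 0, 1] <= [0, 0, 0, 2]? True. Equal? False. Happens-before: True

Answer: yes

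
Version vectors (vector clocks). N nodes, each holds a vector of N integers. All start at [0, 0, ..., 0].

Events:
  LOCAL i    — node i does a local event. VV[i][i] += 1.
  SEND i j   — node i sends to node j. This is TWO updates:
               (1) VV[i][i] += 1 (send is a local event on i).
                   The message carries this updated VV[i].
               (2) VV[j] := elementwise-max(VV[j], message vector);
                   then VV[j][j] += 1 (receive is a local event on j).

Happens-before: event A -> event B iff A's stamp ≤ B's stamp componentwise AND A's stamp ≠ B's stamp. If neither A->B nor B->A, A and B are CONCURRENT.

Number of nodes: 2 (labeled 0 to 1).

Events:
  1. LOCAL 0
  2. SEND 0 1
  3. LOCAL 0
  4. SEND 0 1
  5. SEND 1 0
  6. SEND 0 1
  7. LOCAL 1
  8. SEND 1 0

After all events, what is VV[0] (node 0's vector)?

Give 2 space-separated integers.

Initial: VV[0]=[0, 0]
Initial: VV[1]=[0, 0]
Event 1: LOCAL 0: VV[0][0]++ -> VV[0]=[1, 0]
Event 2: SEND 0->1: VV[0][0]++ -> VV[0]=[2, 0], msg_vec=[2, 0]; VV[1]=max(VV[1],msg_vec) then VV[1][1]++ -> VV[1]=[2, 1]
Event 3: LOCAL 0: VV[0][0]++ -> VV[0]=[3, 0]
Event 4: SEND 0->1: VV[0][0]++ -> VV[0]=[4, 0], msg_vec=[4, 0]; VV[1]=max(VV[1],msg_vec) then VV[1][1]++ -> VV[1]=[4, 2]
Event 5: SEND 1->0: VV[1][1]++ -> VV[1]=[4, 3], msg_vec=[4, 3]; VV[0]=max(VV[0],msg_vec) then VV[0][0]++ -> VV[0]=[5, 3]
Event 6: SEND 0->1: VV[0][0]++ -> VV[0]=[6, 3], msg_vec=[6, 3]; VV[1]=max(VV[1],msg_vec) then VV[1][1]++ -> VV[1]=[6, 4]
Event 7: LOCAL 1: VV[1][1]++ -> VV[1]=[6, 5]
Event 8: SEND 1->0: VV[1][1]++ -> VV[1]=[6, 6], msg_vec=[6, 6]; VV[0]=max(VV[0],msg_vec) then VV[0][0]++ -> VV[0]=[7, 6]
Final vectors: VV[0]=[7, 6]; VV[1]=[6, 6]

Answer: 7 6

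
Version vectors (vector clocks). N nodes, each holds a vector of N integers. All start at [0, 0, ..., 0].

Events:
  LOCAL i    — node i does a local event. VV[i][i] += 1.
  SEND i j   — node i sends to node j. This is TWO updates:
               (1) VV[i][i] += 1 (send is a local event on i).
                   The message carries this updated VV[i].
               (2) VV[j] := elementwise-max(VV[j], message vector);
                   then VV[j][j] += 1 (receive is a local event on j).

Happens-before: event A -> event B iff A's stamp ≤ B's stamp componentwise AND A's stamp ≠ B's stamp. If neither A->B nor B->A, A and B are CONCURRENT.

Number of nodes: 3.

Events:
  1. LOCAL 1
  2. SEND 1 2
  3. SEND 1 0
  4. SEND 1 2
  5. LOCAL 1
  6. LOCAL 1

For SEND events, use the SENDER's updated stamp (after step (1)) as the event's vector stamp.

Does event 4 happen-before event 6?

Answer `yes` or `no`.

Answer: yes

Derivation:
Initial: VV[0]=[0, 0, 0]
Initial: VV[1]=[0, 0, 0]
Initial: VV[2]=[0, 0, 0]
Event 1: LOCAL 1: VV[1][1]++ -> VV[1]=[0, 1, 0]
Event 2: SEND 1->2: VV[1][1]++ -> VV[1]=[0, 2, 0], msg_vec=[0, 2, 0]; VV[2]=max(VV[2],msg_vec) then VV[2][2]++ -> VV[2]=[0, 2, 1]
Event 3: SEND 1->0: VV[1][1]++ -> VV[1]=[0, 3, 0], msg_vec=[0, 3, 0]; VV[0]=max(VV[0],msg_vec) then VV[0][0]++ -> VV[0]=[1, 3, 0]
Event 4: SEND 1->2: VV[1][1]++ -> VV[1]=[0, 4, 0], msg_vec=[0, 4, 0]; VV[2]=max(VV[2],msg_vec) then VV[2][2]++ -> VV[2]=[0, 4, 2]
Event 5: LOCAL 1: VV[1][1]++ -> VV[1]=[0, 5, 0]
Event 6: LOCAL 1: VV[1][1]++ -> VV[1]=[0, 6, 0]
Event 4 stamp: [0, 4, 0]
Event 6 stamp: [0, 6, 0]
[0, 4, 0] <= [0, 6, 0]? True. Equal? False. Happens-before: True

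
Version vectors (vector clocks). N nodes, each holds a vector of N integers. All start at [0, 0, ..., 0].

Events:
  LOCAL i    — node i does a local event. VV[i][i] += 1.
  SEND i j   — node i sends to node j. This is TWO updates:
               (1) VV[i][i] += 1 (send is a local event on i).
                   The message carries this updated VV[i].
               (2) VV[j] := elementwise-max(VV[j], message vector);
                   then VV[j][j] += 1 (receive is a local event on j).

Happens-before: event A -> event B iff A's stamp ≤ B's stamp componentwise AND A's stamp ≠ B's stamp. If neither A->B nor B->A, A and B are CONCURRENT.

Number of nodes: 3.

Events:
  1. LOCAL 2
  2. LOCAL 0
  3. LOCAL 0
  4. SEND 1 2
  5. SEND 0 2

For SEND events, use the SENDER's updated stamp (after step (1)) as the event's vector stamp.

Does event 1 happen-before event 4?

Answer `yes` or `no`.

Initial: VV[0]=[0, 0, 0]
Initial: VV[1]=[0, 0, 0]
Initial: VV[2]=[0, 0, 0]
Event 1: LOCAL 2: VV[2][2]++ -> VV[2]=[0, 0, 1]
Event 2: LOCAL 0: VV[0][0]++ -> VV[0]=[1, 0, 0]
Event 3: LOCAL 0: VV[0][0]++ -> VV[0]=[2, 0, 0]
Event 4: SEND 1->2: VV[1][1]++ -> VV[1]=[0, 1, 0], msg_vec=[0, 1, 0]; VV[2]=max(VV[2],msg_vec) then VV[2][2]++ -> VV[2]=[0, 1, 2]
Event 5: SEND 0->2: VV[0][0]++ -> VV[0]=[3, 0, 0], msg_vec=[3, 0, 0]; VV[2]=max(VV[2],msg_vec) then VV[2][2]++ -> VV[2]=[3, 1, 3]
Event 1 stamp: [0, 0, 1]
Event 4 stamp: [0, 1, 0]
[0, 0, 1] <= [0, 1, 0]? False. Equal? False. Happens-before: False

Answer: no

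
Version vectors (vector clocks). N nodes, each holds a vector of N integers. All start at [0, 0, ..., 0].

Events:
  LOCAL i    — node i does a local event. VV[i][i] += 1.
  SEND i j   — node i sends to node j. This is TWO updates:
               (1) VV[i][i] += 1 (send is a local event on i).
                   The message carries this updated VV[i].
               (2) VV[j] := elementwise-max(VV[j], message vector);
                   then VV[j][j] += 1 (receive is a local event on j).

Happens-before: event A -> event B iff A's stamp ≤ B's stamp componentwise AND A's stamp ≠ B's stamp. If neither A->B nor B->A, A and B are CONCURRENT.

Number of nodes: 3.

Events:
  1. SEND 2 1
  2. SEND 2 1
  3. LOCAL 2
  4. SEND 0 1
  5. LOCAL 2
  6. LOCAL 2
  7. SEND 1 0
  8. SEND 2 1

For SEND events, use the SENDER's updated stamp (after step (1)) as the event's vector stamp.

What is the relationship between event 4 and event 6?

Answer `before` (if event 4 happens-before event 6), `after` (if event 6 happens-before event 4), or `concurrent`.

Initial: VV[0]=[0, 0, 0]
Initial: VV[1]=[0, 0, 0]
Initial: VV[2]=[0, 0, 0]
Event 1: SEND 2->1: VV[2][2]++ -> VV[2]=[0, 0, 1], msg_vec=[0, 0, 1]; VV[1]=max(VV[1],msg_vec) then VV[1][1]++ -> VV[1]=[0, 1, 1]
Event 2: SEND 2->1: VV[2][2]++ -> VV[2]=[0, 0, 2], msg_vec=[0, 0, 2]; VV[1]=max(VV[1],msg_vec) then VV[1][1]++ -> VV[1]=[0, 2, 2]
Event 3: LOCAL 2: VV[2][2]++ -> VV[2]=[0, 0, 3]
Event 4: SEND 0->1: VV[0][0]++ -> VV[0]=[1, 0, 0], msg_vec=[1, 0, 0]; VV[1]=max(VV[1],msg_vec) then VV[1][1]++ -> VV[1]=[1, 3, 2]
Event 5: LOCAL 2: VV[2][2]++ -> VV[2]=[0, 0, 4]
Event 6: LOCAL 2: VV[2][2]++ -> VV[2]=[0, 0, 5]
Event 7: SEND 1->0: VV[1][1]++ -> VV[1]=[1, 4, 2], msg_vec=[1, 4, 2]; VV[0]=max(VV[0],msg_vec) then VV[0][0]++ -> VV[0]=[2, 4, 2]
Event 8: SEND 2->1: VV[2][2]++ -> VV[2]=[0, 0, 6], msg_vec=[0, 0, 6]; VV[1]=max(VV[1],msg_vec) then VV[1][1]++ -> VV[1]=[1, 5, 6]
Event 4 stamp: [1, 0, 0]
Event 6 stamp: [0, 0, 5]
[1, 0, 0] <= [0, 0, 5]? False
[0, 0, 5] <= [1, 0, 0]? False
Relation: concurrent

Answer: concurrent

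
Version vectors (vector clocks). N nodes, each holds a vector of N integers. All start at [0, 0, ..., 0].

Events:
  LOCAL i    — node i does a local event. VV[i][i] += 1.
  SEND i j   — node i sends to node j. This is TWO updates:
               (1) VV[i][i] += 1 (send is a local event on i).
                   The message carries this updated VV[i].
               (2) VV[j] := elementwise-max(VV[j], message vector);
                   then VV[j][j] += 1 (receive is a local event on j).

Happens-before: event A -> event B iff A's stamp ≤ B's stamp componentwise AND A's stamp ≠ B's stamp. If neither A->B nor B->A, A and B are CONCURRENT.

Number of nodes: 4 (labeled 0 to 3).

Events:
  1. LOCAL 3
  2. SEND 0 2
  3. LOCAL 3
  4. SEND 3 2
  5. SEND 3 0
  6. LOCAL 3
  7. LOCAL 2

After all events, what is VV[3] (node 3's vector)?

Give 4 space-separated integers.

Answer: 0 0 0 5

Derivation:
Initial: VV[0]=[0, 0, 0, 0]
Initial: VV[1]=[0, 0, 0, 0]
Initial: VV[2]=[0, 0, 0, 0]
Initial: VV[3]=[0, 0, 0, 0]
Event 1: LOCAL 3: VV[3][3]++ -> VV[3]=[0, 0, 0, 1]
Event 2: SEND 0->2: VV[0][0]++ -> VV[0]=[1, 0, 0, 0], msg_vec=[1, 0, 0, 0]; VV[2]=max(VV[2],msg_vec) then VV[2][2]++ -> VV[2]=[1, 0, 1, 0]
Event 3: LOCAL 3: VV[3][3]++ -> VV[3]=[0, 0, 0, 2]
Event 4: SEND 3->2: VV[3][3]++ -> VV[3]=[0, 0, 0, 3], msg_vec=[0, 0, 0, 3]; VV[2]=max(VV[2],msg_vec) then VV[2][2]++ -> VV[2]=[1, 0, 2, 3]
Event 5: SEND 3->0: VV[3][3]++ -> VV[3]=[0, 0, 0, 4], msg_vec=[0, 0, 0, 4]; VV[0]=max(VV[0],msg_vec) then VV[0][0]++ -> VV[0]=[2, 0, 0, 4]
Event 6: LOCAL 3: VV[3][3]++ -> VV[3]=[0, 0, 0, 5]
Event 7: LOCAL 2: VV[2][2]++ -> VV[2]=[1, 0, 3, 3]
Final vectors: VV[0]=[2, 0, 0, 4]; VV[1]=[0, 0, 0, 0]; VV[2]=[1, 0, 3, 3]; VV[3]=[0, 0, 0, 5]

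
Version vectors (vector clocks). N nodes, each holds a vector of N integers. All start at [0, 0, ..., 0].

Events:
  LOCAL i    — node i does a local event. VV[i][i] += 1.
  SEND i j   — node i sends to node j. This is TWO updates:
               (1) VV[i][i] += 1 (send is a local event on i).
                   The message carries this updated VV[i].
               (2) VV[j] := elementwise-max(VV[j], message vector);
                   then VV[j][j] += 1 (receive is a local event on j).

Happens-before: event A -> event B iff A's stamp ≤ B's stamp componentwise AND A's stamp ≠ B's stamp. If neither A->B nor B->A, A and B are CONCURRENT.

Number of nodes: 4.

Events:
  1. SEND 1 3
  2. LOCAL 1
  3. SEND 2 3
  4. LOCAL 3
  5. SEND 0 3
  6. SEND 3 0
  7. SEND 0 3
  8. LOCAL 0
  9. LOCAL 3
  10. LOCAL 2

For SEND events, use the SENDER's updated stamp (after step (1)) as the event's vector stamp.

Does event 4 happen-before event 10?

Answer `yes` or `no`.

Initial: VV[0]=[0, 0, 0, 0]
Initial: VV[1]=[0, 0, 0, 0]
Initial: VV[2]=[0, 0, 0, 0]
Initial: VV[3]=[0, 0, 0, 0]
Event 1: SEND 1->3: VV[1][1]++ -> VV[1]=[0, 1, 0, 0], msg_vec=[0, 1, 0, 0]; VV[3]=max(VV[3],msg_vec) then VV[3][3]++ -> VV[3]=[0, 1, 0, 1]
Event 2: LOCAL 1: VV[1][1]++ -> VV[1]=[0, 2, 0, 0]
Event 3: SEND 2->3: VV[2][2]++ -> VV[2]=[0, 0, 1, 0], msg_vec=[0, 0, 1, 0]; VV[3]=max(VV[3],msg_vec) then VV[3][3]++ -> VV[3]=[0, 1, 1, 2]
Event 4: LOCAL 3: VV[3][3]++ -> VV[3]=[0, 1, 1, 3]
Event 5: SEND 0->3: VV[0][0]++ -> VV[0]=[1, 0, 0, 0], msg_vec=[1, 0, 0, 0]; VV[3]=max(VV[3],msg_vec) then VV[3][3]++ -> VV[3]=[1, 1, 1, 4]
Event 6: SEND 3->0: VV[3][3]++ -> VV[3]=[1, 1, 1, 5], msg_vec=[1, 1, 1, 5]; VV[0]=max(VV[0],msg_vec) then VV[0][0]++ -> VV[0]=[2, 1, 1, 5]
Event 7: SEND 0->3: VV[0][0]++ -> VV[0]=[3, 1, 1, 5], msg_vec=[3, 1, 1, 5]; VV[3]=max(VV[3],msg_vec) then VV[3][3]++ -> VV[3]=[3, 1, 1, 6]
Event 8: LOCAL 0: VV[0][0]++ -> VV[0]=[4, 1, 1, 5]
Event 9: LOCAL 3: VV[3][3]++ -> VV[3]=[3, 1, 1, 7]
Event 10: LOCAL 2: VV[2][2]++ -> VV[2]=[0, 0, 2, 0]
Event 4 stamp: [0, 1, 1, 3]
Event 10 stamp: [0, 0, 2, 0]
[0, 1, 1, 3] <= [0, 0, 2, 0]? False. Equal? False. Happens-before: False

Answer: no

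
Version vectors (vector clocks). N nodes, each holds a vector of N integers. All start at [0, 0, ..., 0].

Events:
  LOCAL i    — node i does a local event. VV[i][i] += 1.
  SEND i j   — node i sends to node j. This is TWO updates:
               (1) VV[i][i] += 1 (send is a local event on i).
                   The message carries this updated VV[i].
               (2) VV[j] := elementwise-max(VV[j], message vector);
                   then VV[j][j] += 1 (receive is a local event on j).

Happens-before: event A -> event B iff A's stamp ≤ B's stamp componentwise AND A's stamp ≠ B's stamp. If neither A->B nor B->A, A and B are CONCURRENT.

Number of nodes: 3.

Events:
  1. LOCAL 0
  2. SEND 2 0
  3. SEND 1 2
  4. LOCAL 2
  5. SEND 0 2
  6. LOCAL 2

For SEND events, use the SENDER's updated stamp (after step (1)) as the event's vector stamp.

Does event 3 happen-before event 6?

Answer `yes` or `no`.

Answer: yes

Derivation:
Initial: VV[0]=[0, 0, 0]
Initial: VV[1]=[0, 0, 0]
Initial: VV[2]=[0, 0, 0]
Event 1: LOCAL 0: VV[0][0]++ -> VV[0]=[1, 0, 0]
Event 2: SEND 2->0: VV[2][2]++ -> VV[2]=[0, 0, 1], msg_vec=[0, 0, 1]; VV[0]=max(VV[0],msg_vec) then VV[0][0]++ -> VV[0]=[2, 0, 1]
Event 3: SEND 1->2: VV[1][1]++ -> VV[1]=[0, 1, 0], msg_vec=[0, 1, 0]; VV[2]=max(VV[2],msg_vec) then VV[2][2]++ -> VV[2]=[0, 1, 2]
Event 4: LOCAL 2: VV[2][2]++ -> VV[2]=[0, 1, 3]
Event 5: SEND 0->2: VV[0][0]++ -> VV[0]=[3, 0, 1], msg_vec=[3, 0, 1]; VV[2]=max(VV[2],msg_vec) then VV[2][2]++ -> VV[2]=[3, 1, 4]
Event 6: LOCAL 2: VV[2][2]++ -> VV[2]=[3, 1, 5]
Event 3 stamp: [0, 1, 0]
Event 6 stamp: [3, 1, 5]
[0, 1, 0] <= [3, 1, 5]? True. Equal? False. Happens-before: True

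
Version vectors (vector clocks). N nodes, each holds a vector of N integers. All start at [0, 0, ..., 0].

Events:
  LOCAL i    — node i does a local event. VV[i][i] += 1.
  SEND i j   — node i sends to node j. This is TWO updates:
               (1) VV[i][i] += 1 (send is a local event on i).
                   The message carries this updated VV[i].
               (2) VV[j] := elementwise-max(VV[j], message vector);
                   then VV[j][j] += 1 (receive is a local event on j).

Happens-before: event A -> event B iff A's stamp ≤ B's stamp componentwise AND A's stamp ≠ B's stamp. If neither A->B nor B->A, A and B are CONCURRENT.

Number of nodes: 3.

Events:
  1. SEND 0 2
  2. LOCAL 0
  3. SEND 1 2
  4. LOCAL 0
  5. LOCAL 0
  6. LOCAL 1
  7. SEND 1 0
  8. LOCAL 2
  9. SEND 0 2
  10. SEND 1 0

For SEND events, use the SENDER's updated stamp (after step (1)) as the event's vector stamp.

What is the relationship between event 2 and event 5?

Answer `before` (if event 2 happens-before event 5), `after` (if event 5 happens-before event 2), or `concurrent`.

Answer: before

Derivation:
Initial: VV[0]=[0, 0, 0]
Initial: VV[1]=[0, 0, 0]
Initial: VV[2]=[0, 0, 0]
Event 1: SEND 0->2: VV[0][0]++ -> VV[0]=[1, 0, 0], msg_vec=[1, 0, 0]; VV[2]=max(VV[2],msg_vec) then VV[2][2]++ -> VV[2]=[1, 0, 1]
Event 2: LOCAL 0: VV[0][0]++ -> VV[0]=[2, 0, 0]
Event 3: SEND 1->2: VV[1][1]++ -> VV[1]=[0, 1, 0], msg_vec=[0, 1, 0]; VV[2]=max(VV[2],msg_vec) then VV[2][2]++ -> VV[2]=[1, 1, 2]
Event 4: LOCAL 0: VV[0][0]++ -> VV[0]=[3, 0, 0]
Event 5: LOCAL 0: VV[0][0]++ -> VV[0]=[4, 0, 0]
Event 6: LOCAL 1: VV[1][1]++ -> VV[1]=[0, 2, 0]
Event 7: SEND 1->0: VV[1][1]++ -> VV[1]=[0, 3, 0], msg_vec=[0, 3, 0]; VV[0]=max(VV[0],msg_vec) then VV[0][0]++ -> VV[0]=[5, 3, 0]
Event 8: LOCAL 2: VV[2][2]++ -> VV[2]=[1, 1, 3]
Event 9: SEND 0->2: VV[0][0]++ -> VV[0]=[6, 3, 0], msg_vec=[6, 3, 0]; VV[2]=max(VV[2],msg_vec) then VV[2][2]++ -> VV[2]=[6, 3, 4]
Event 10: SEND 1->0: VV[1][1]++ -> VV[1]=[0, 4, 0], msg_vec=[0, 4, 0]; VV[0]=max(VV[0],msg_vec) then VV[0][0]++ -> VV[0]=[7, 4, 0]
Event 2 stamp: [2, 0, 0]
Event 5 stamp: [4, 0, 0]
[2, 0, 0] <= [4, 0, 0]? True
[4, 0, 0] <= [2, 0, 0]? False
Relation: before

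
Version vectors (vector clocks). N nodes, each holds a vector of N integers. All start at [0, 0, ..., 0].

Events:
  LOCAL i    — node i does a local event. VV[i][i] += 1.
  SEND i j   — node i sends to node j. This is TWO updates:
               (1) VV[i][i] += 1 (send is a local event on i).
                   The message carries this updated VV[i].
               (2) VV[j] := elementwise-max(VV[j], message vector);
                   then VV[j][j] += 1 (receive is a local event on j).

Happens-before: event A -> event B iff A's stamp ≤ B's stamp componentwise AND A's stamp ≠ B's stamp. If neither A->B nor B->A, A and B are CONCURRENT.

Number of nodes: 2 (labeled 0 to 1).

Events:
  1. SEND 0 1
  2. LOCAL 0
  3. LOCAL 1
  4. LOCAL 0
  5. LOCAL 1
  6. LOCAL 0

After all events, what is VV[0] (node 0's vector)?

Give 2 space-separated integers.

Answer: 4 0

Derivation:
Initial: VV[0]=[0, 0]
Initial: VV[1]=[0, 0]
Event 1: SEND 0->1: VV[0][0]++ -> VV[0]=[1, 0], msg_vec=[1, 0]; VV[1]=max(VV[1],msg_vec) then VV[1][1]++ -> VV[1]=[1, 1]
Event 2: LOCAL 0: VV[0][0]++ -> VV[0]=[2, 0]
Event 3: LOCAL 1: VV[1][1]++ -> VV[1]=[1, 2]
Event 4: LOCAL 0: VV[0][0]++ -> VV[0]=[3, 0]
Event 5: LOCAL 1: VV[1][1]++ -> VV[1]=[1, 3]
Event 6: LOCAL 0: VV[0][0]++ -> VV[0]=[4, 0]
Final vectors: VV[0]=[4, 0]; VV[1]=[1, 3]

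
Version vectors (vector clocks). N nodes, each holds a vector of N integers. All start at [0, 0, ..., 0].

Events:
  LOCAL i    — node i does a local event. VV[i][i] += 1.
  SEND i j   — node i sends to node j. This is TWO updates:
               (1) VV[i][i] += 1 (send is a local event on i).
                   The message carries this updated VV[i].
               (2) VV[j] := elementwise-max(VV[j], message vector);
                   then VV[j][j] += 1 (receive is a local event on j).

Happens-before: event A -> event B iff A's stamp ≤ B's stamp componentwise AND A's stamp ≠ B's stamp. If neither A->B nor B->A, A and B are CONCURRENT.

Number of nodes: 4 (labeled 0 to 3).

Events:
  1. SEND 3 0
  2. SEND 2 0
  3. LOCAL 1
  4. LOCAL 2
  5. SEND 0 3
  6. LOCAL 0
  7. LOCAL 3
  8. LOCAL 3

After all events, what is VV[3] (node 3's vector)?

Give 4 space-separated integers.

Answer: 3 0 1 4

Derivation:
Initial: VV[0]=[0, 0, 0, 0]
Initial: VV[1]=[0, 0, 0, 0]
Initial: VV[2]=[0, 0, 0, 0]
Initial: VV[3]=[0, 0, 0, 0]
Event 1: SEND 3->0: VV[3][3]++ -> VV[3]=[0, 0, 0, 1], msg_vec=[0, 0, 0, 1]; VV[0]=max(VV[0],msg_vec) then VV[0][0]++ -> VV[0]=[1, 0, 0, 1]
Event 2: SEND 2->0: VV[2][2]++ -> VV[2]=[0, 0, 1, 0], msg_vec=[0, 0, 1, 0]; VV[0]=max(VV[0],msg_vec) then VV[0][0]++ -> VV[0]=[2, 0, 1, 1]
Event 3: LOCAL 1: VV[1][1]++ -> VV[1]=[0, 1, 0, 0]
Event 4: LOCAL 2: VV[2][2]++ -> VV[2]=[0, 0, 2, 0]
Event 5: SEND 0->3: VV[0][0]++ -> VV[0]=[3, 0, 1, 1], msg_vec=[3, 0, 1, 1]; VV[3]=max(VV[3],msg_vec) then VV[3][3]++ -> VV[3]=[3, 0, 1, 2]
Event 6: LOCAL 0: VV[0][0]++ -> VV[0]=[4, 0, 1, 1]
Event 7: LOCAL 3: VV[3][3]++ -> VV[3]=[3, 0, 1, 3]
Event 8: LOCAL 3: VV[3][3]++ -> VV[3]=[3, 0, 1, 4]
Final vectors: VV[0]=[4, 0, 1, 1]; VV[1]=[0, 1, 0, 0]; VV[2]=[0, 0, 2, 0]; VV[3]=[3, 0, 1, 4]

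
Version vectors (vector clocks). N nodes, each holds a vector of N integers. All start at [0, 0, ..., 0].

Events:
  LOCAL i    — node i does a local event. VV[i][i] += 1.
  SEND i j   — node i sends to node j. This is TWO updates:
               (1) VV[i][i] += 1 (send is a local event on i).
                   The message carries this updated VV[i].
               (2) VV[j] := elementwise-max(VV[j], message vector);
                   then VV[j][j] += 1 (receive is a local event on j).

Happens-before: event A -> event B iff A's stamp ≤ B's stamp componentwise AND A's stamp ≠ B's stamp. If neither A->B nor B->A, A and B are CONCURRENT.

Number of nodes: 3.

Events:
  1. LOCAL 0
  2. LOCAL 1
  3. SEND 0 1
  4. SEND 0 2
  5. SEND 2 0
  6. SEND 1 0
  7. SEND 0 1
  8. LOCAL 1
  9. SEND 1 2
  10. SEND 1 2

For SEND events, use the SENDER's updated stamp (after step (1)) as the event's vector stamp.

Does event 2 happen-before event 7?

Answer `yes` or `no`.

Initial: VV[0]=[0, 0, 0]
Initial: VV[1]=[0, 0, 0]
Initial: VV[2]=[0, 0, 0]
Event 1: LOCAL 0: VV[0][0]++ -> VV[0]=[1, 0, 0]
Event 2: LOCAL 1: VV[1][1]++ -> VV[1]=[0, 1, 0]
Event 3: SEND 0->1: VV[0][0]++ -> VV[0]=[2, 0, 0], msg_vec=[2, 0, 0]; VV[1]=max(VV[1],msg_vec) then VV[1][1]++ -> VV[1]=[2, 2, 0]
Event 4: SEND 0->2: VV[0][0]++ -> VV[0]=[3, 0, 0], msg_vec=[3, 0, 0]; VV[2]=max(VV[2],msg_vec) then VV[2][2]++ -> VV[2]=[3, 0, 1]
Event 5: SEND 2->0: VV[2][2]++ -> VV[2]=[3, 0, 2], msg_vec=[3, 0, 2]; VV[0]=max(VV[0],msg_vec) then VV[0][0]++ -> VV[0]=[4, 0, 2]
Event 6: SEND 1->0: VV[1][1]++ -> VV[1]=[2, 3, 0], msg_vec=[2, 3, 0]; VV[0]=max(VV[0],msg_vec) then VV[0][0]++ -> VV[0]=[5, 3, 2]
Event 7: SEND 0->1: VV[0][0]++ -> VV[0]=[6, 3, 2], msg_vec=[6, 3, 2]; VV[1]=max(VV[1],msg_vec) then VV[1][1]++ -> VV[1]=[6, 4, 2]
Event 8: LOCAL 1: VV[1][1]++ -> VV[1]=[6, 5, 2]
Event 9: SEND 1->2: VV[1][1]++ -> VV[1]=[6, 6, 2], msg_vec=[6, 6, 2]; VV[2]=max(VV[2],msg_vec) then VV[2][2]++ -> VV[2]=[6, 6, 3]
Event 10: SEND 1->2: VV[1][1]++ -> VV[1]=[6, 7, 2], msg_vec=[6, 7, 2]; VV[2]=max(VV[2],msg_vec) then VV[2][2]++ -> VV[2]=[6, 7, 4]
Event 2 stamp: [0, 1, 0]
Event 7 stamp: [6, 3, 2]
[0, 1, 0] <= [6, 3, 2]? True. Equal? False. Happens-before: True

Answer: yes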